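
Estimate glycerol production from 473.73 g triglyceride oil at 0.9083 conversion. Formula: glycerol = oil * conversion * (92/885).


glycerol = oil * conv * (92/885)
= 473.73 * 0.9083 * 92 / 885
= 44.7306 g

44.7306 g


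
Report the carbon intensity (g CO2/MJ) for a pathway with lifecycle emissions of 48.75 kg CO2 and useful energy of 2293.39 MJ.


CI = CO2 * 1000 / E
= 48.75 * 1000 / 2293.39
= 21.2567 g CO2/MJ

21.2567 g CO2/MJ


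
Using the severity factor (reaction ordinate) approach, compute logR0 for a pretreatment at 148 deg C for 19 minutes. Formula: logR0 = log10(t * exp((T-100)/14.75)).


logR0 = log10(t * exp((T - 100) / 14.75))
= log10(19 * exp((148 - 100) / 14.75))
= 2.6921

2.6921


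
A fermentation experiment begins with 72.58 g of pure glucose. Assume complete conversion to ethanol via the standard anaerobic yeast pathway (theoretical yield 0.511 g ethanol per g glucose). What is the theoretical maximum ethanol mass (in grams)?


Theoretical ethanol yield: m_EtOH = 0.511 * m_glucose
m_EtOH = 0.511 * 72.58 = 37.0884 g

37.0884 g


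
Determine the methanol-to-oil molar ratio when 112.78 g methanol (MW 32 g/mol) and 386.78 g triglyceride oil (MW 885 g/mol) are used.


Molar ratio = n_MeOH / n_oil = (MeOH/32) / (oil/885) = (MeOH * 885) / (32 * oil)
= (112.78 * 885) / (32 * 386.78)
= 8.0642

8.0642


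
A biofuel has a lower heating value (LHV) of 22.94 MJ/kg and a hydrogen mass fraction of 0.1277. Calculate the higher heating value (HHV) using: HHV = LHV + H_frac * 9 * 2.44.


HHV = LHV + H_frac * 9 * 2.44
= 22.94 + 0.1277 * 9 * 2.44
= 25.7443 MJ/kg

25.7443 MJ/kg


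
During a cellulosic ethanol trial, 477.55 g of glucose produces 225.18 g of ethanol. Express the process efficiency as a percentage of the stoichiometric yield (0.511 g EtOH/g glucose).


Fermentation efficiency = (actual / (0.511 * glucose)) * 100
= (225.18 / (0.511 * 477.55)) * 100
= 92.2763%

92.2763%


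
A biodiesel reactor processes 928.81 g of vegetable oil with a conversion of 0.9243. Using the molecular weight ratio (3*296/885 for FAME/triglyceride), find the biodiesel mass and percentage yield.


m_FAME = oil * conv * (3 * 296 / 885) = oil * conv * (888/885)
= 928.81 * 0.9243 * 888 / 885
= 861.4092 g
Y = m_FAME / oil * 100 = conv * (888/885) * 100
= 0.9243 * 888 / 885 * 100
= 92.74%

861.4092 g FAME; Y = 92.74%


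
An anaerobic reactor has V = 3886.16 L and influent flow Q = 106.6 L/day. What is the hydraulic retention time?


HRT = V / Q
= 3886.16 / 106.6
= 36.4555 days

36.4555 days


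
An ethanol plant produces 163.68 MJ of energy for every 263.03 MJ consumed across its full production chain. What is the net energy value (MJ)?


NEV = E_out - E_in
= 163.68 - 263.03
= -99.3500 MJ

-99.3500 MJ


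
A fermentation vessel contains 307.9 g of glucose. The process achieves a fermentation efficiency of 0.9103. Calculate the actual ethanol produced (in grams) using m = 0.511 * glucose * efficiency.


Actual ethanol: m = 0.511 * 307.9 * 0.9103
m = 143.2238 g

143.2238 g


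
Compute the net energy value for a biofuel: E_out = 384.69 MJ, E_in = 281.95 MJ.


NEV = E_out - E_in
= 384.69 - 281.95
= 102.7400 MJ

102.7400 MJ


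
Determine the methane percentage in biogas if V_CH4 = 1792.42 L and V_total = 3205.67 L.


CH4% = V_CH4 / V_total * 100
= 1792.42 / 3205.67 * 100
= 55.9141%

55.9141%


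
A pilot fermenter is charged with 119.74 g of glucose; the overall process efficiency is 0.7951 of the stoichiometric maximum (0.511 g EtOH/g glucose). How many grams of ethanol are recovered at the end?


Actual ethanol: m = 0.511 * 119.74 * 0.7951
m = 48.6499 g

48.6499 g


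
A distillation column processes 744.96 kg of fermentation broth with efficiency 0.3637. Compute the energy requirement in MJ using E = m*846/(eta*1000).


E = m * 846 / (eta * 1000)
= 744.96 * 846 / (0.3637 * 1000)
= 1732.8462 MJ

1732.8462 MJ


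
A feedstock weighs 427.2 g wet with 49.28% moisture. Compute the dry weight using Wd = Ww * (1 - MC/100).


Wd = Ww * (1 - MC/100)
= 427.2 * (1 - 49.28/100)
= 216.6758 g

216.6758 g


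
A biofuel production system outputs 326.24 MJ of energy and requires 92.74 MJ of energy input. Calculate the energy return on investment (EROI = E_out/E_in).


EROI = E_out / E_in
= 326.24 / 92.74
= 3.5178

3.5178


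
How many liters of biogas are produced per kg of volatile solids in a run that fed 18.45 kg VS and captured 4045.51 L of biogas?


Y = V / VS
= 4045.51 / 18.45
= 219.2688 L/kg VS

219.2688 L/kg VS


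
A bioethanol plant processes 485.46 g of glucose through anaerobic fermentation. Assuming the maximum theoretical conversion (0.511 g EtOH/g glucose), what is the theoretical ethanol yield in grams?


Theoretical ethanol yield: m_EtOH = 0.511 * m_glucose
m_EtOH = 0.511 * 485.46 = 248.0701 g

248.0701 g


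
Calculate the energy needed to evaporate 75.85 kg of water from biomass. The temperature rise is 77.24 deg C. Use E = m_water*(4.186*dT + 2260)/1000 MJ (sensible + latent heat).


E = m_water * (4.186 * dT + 2260) / 1000
= 75.85 * (4.186 * 77.24 + 2260) / 1000
= 195.9453 MJ

195.9453 MJ


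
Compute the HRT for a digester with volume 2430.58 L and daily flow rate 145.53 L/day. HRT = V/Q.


HRT = V / Q
= 2430.58 / 145.53
= 16.7016 days

16.7016 days


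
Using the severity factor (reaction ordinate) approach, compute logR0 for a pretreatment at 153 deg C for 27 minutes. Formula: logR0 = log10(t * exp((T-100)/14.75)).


logR0 = log10(t * exp((T - 100) / 14.75))
= log10(27 * exp((153 - 100) / 14.75))
= 2.9919

2.9919


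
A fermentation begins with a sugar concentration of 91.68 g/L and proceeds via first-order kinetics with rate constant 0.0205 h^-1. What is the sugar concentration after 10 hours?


S = S0 * exp(-k * t)
S = 91.68 * exp(-0.0205 * 10)
S = 74.6869 g/L

74.6869 g/L


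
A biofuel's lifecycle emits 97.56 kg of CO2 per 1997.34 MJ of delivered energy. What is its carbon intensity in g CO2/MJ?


CI = CO2 * 1000 / E
= 97.56 * 1000 / 1997.34
= 48.8450 g CO2/MJ

48.8450 g CO2/MJ


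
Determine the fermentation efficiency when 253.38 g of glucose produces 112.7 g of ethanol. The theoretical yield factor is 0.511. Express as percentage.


Fermentation efficiency = (actual / (0.511 * glucose)) * 100
= (112.7 / (0.511 * 253.38)) * 100
= 87.0424%

87.0424%


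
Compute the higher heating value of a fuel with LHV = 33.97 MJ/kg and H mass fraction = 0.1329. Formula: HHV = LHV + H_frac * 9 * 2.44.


HHV = LHV + H_frac * 9 * 2.44
= 33.97 + 0.1329 * 9 * 2.44
= 36.8885 MJ/kg

36.8885 MJ/kg


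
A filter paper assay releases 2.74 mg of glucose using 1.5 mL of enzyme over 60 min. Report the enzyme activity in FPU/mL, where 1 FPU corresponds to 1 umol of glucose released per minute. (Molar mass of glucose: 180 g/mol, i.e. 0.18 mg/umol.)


Activity = glucose_mg / (0.18 mg/umol * V_mL * t_min)
= 2.74 / (0.18 * 1.5 * 60)
= 0.1691 FPU/mL

0.1691 FPU/mL


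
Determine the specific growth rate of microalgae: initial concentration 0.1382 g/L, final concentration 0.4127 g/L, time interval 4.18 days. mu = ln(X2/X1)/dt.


mu = ln(X2/X1) / dt
= ln(0.4127/0.1382) / 4.18
= 0.2617 per day

0.2617 per day


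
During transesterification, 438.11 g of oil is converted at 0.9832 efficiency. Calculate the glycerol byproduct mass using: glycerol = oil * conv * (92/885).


glycerol = oil * conv * (92/885)
= 438.11 * 0.9832 * 92 / 885
= 44.7785 g

44.7785 g


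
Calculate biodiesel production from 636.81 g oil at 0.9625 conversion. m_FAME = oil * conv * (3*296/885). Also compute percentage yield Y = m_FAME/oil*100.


m_FAME = oil * conv * (3 * 296 / 885) = oil * conv * (888/885)
= 636.81 * 0.9625 * 888 / 885
= 615.0074 g
Y = m_FAME / oil * 100 = conv * (888/885) * 100
= 0.9625 * 888 / 885 * 100
= 96.58%

615.0074 g FAME; Y = 96.58%


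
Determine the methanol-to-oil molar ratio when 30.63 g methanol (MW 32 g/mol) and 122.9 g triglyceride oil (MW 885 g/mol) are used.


Molar ratio = n_MeOH / n_oil = (MeOH/32) / (oil/885) = (MeOH * 885) / (32 * oil)
= (30.63 * 885) / (32 * 122.9)
= 6.8927

6.8927


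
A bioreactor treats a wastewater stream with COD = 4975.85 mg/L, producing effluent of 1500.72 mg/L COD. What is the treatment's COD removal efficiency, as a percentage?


eta = (COD_in - COD_out) / COD_in * 100
= (4975.85 - 1500.72) / 4975.85 * 100
= 69.8399%

69.8399%


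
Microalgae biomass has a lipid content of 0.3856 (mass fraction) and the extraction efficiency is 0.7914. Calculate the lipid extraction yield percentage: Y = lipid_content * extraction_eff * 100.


Y = lipid_content * extraction_eff * 100
= 0.3856 * 0.7914 * 100
= 30.5164%

30.5164%


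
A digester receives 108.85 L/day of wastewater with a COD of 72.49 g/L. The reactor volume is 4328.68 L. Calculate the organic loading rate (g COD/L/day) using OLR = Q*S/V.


OLR = Q * S / V
= 108.85 * 72.49 / 4328.68
= 1.8229 g/L/day

1.8229 g/L/day


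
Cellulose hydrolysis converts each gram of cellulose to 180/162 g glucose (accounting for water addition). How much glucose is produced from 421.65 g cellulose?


glucose = cellulose * 180/162
= 421.65 * 180/162
= 468.5000 g

468.5000 g


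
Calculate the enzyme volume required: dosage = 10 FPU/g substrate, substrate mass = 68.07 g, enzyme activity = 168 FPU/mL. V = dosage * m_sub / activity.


V = dosage * m_sub / activity
V = 10 * 68.07 / 168
V = 4.0518 mL

4.0518 mL


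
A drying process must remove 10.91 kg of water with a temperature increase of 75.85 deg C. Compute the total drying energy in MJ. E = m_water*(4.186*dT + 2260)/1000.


E = m_water * (4.186 * dT + 2260) / 1000
= 10.91 * (4.186 * 75.85 + 2260) / 1000
= 28.1206 MJ

28.1206 MJ


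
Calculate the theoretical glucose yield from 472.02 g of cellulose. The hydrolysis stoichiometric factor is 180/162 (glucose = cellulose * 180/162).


glucose = cellulose * 180/162
= 472.02 * 180/162
= 524.4667 g

524.4667 g


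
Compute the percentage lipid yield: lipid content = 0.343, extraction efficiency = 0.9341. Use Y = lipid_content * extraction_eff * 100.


Y = lipid_content * extraction_eff * 100
= 0.343 * 0.9341 * 100
= 32.0396%

32.0396%


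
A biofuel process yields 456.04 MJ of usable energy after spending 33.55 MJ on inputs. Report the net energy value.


NEV = E_out - E_in
= 456.04 - 33.55
= 422.4900 MJ

422.4900 MJ


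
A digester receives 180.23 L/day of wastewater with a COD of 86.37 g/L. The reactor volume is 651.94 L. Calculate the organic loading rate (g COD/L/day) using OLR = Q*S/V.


OLR = Q * S / V
= 180.23 * 86.37 / 651.94
= 23.8771 g/L/day

23.8771 g/L/day


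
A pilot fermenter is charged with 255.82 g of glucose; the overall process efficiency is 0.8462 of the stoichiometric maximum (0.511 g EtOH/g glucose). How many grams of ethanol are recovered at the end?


Actual ethanol: m = 0.511 * 255.82 * 0.8462
m = 110.6187 g

110.6187 g


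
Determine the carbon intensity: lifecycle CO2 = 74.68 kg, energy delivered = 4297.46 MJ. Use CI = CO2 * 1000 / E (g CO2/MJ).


CI = CO2 * 1000 / E
= 74.68 * 1000 / 4297.46
= 17.3777 g CO2/MJ

17.3777 g CO2/MJ


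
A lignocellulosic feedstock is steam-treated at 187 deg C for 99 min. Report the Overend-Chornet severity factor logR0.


logR0 = log10(t * exp((T - 100) / 14.75))
= log10(99 * exp((187 - 100) / 14.75))
= 4.5572

4.5572


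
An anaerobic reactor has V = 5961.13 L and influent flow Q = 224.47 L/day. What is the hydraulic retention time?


HRT = V / Q
= 5961.13 / 224.47
= 26.5565 days

26.5565 days


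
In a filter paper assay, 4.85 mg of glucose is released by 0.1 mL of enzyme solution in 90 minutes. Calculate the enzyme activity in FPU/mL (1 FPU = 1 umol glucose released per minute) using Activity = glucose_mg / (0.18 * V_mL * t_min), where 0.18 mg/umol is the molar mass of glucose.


Activity = glucose_mg / (0.18 mg/umol * V_mL * t_min)
= 4.85 / (0.18 * 0.1 * 90)
= 2.9938 FPU/mL

2.9938 FPU/mL


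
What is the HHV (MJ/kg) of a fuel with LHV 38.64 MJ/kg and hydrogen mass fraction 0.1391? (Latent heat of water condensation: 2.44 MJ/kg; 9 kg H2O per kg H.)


HHV = LHV + H_frac * 9 * 2.44
= 38.64 + 0.1391 * 9 * 2.44
= 41.6946 MJ/kg

41.6946 MJ/kg


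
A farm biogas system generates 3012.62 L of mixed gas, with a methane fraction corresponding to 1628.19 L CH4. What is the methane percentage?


CH4% = V_CH4 / V_total * 100
= 1628.19 / 3012.62 * 100
= 54.0456%

54.0456%


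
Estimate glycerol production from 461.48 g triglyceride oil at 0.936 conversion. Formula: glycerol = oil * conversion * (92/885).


glycerol = oil * conv * (92/885)
= 461.48 * 0.936 * 92 / 885
= 44.9028 g

44.9028 g


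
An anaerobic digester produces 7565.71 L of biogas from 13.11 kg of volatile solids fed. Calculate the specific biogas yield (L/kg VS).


Y = V / VS
= 7565.71 / 13.11
= 577.0946 L/kg VS

577.0946 L/kg VS


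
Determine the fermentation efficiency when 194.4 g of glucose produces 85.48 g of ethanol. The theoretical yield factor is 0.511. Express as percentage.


Fermentation efficiency = (actual / (0.511 * glucose)) * 100
= (85.48 / (0.511 * 194.4)) * 100
= 86.0493%

86.0493%


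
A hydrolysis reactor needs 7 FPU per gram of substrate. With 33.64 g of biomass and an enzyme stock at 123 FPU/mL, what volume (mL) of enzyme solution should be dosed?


V = dosage * m_sub / activity
V = 7 * 33.64 / 123
V = 1.9145 mL

1.9145 mL


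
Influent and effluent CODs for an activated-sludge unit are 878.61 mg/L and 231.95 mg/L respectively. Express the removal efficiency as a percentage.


eta = (COD_in - COD_out) / COD_in * 100
= (878.61 - 231.95) / 878.61 * 100
= 73.6003%

73.6003%


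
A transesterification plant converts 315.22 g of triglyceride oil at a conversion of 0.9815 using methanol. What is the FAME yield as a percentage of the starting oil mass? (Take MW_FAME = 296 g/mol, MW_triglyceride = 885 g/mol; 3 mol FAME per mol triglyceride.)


m_FAME = oil * conv * (3 * 296 / 885) = oil * conv * (888/885)
= 315.22 * 0.9815 * 888 / 885
= 310.4372 g
Y = m_FAME / oil * 100 = conv * (888/885) * 100
= 0.9815 * 888 / 885 * 100
= 98.48%

98.48%


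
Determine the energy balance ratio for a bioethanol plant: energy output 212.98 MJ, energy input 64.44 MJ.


EROI = E_out / E_in
= 212.98 / 64.44
= 3.3051

3.3051


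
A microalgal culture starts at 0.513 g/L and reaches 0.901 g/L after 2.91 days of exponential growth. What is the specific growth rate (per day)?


mu = ln(X2/X1) / dt
= ln(0.901/0.513) / 2.91
= 0.1935 per day

0.1935 per day


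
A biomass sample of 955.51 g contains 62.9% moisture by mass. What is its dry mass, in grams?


Wd = Ww * (1 - MC/100)
= 955.51 * (1 - 62.9/100)
= 354.4942 g

354.4942 g


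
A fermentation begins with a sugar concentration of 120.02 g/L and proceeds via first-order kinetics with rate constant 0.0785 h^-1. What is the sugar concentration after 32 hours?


S = S0 * exp(-k * t)
S = 120.02 * exp(-0.0785 * 32)
S = 9.7343 g/L

9.7343 g/L


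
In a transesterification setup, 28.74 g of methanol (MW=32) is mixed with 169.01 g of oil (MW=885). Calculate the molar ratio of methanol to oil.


Molar ratio = n_MeOH / n_oil = (MeOH/32) / (oil/885) = (MeOH * 885) / (32 * oil)
= (28.74 * 885) / (32 * 169.01)
= 4.7029

4.7029


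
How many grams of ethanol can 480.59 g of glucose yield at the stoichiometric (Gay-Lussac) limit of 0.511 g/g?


Theoretical ethanol yield: m_EtOH = 0.511 * m_glucose
m_EtOH = 0.511 * 480.59 = 245.5815 g

245.5815 g


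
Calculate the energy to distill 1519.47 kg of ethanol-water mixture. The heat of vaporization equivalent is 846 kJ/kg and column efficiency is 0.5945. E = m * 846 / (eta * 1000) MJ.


E = m * 846 / (eta * 1000)
= 1519.47 * 846 / (0.5945 * 1000)
= 2162.2735 MJ

2162.2735 MJ


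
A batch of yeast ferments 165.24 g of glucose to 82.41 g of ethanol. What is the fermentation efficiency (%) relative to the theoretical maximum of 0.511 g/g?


Fermentation efficiency = (actual / (0.511 * glucose)) * 100
= (82.41 / (0.511 * 165.24)) * 100
= 97.5987%

97.5987%


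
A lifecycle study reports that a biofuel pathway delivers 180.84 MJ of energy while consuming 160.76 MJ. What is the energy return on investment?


EROI = E_out / E_in
= 180.84 / 160.76
= 1.1249

1.1249


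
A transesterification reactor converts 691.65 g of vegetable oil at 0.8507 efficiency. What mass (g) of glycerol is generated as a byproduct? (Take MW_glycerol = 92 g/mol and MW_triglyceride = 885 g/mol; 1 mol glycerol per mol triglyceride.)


glycerol = oil * conv * (92/885)
= 691.65 * 0.8507 * 92 / 885
= 61.1656 g

61.1656 g


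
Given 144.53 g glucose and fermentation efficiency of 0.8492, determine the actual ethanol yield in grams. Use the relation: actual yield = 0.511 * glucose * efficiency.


Actual ethanol: m = 0.511 * 144.53 * 0.8492
m = 62.7175 g

62.7175 g


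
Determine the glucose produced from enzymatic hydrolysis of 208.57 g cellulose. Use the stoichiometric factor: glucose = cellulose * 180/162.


glucose = cellulose * 180/162
= 208.57 * 180/162
= 231.7444 g

231.7444 g


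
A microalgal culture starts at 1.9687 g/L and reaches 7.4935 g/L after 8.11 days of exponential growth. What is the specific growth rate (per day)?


mu = ln(X2/X1) / dt
= ln(7.4935/1.9687) / 8.11
= 0.1648 per day

0.1648 per day


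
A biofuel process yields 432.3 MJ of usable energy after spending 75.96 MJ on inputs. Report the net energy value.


NEV = E_out - E_in
= 432.3 - 75.96
= 356.3400 MJ

356.3400 MJ


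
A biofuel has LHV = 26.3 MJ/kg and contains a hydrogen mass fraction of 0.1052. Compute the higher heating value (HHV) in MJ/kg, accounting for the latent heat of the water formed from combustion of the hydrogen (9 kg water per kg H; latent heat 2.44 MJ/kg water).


HHV = LHV + H_frac * 9 * 2.44
= 26.3 + 0.1052 * 9 * 2.44
= 28.6102 MJ/kg

28.6102 MJ/kg


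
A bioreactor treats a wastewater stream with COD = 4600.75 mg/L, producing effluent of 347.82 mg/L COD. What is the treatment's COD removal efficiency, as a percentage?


eta = (COD_in - COD_out) / COD_in * 100
= (4600.75 - 347.82) / 4600.75 * 100
= 92.4399%

92.4399%


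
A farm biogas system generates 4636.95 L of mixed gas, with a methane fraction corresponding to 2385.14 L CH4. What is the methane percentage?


CH4% = V_CH4 / V_total * 100
= 2385.14 / 4636.95 * 100
= 51.4377%

51.4377%


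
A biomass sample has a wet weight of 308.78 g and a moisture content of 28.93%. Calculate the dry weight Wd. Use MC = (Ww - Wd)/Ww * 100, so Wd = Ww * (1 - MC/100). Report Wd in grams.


Wd = Ww * (1 - MC/100)
= 308.78 * (1 - 28.93/100)
= 219.4499 g

219.4499 g


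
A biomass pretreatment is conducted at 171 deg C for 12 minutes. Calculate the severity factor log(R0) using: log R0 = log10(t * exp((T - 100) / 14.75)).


logR0 = log10(t * exp((T - 100) / 14.75))
= log10(12 * exp((171 - 100) / 14.75))
= 3.1697

3.1697


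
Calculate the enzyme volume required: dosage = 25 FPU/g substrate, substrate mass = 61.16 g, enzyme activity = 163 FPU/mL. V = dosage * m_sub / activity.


V = dosage * m_sub / activity
V = 25 * 61.16 / 163
V = 9.3804 mL

9.3804 mL


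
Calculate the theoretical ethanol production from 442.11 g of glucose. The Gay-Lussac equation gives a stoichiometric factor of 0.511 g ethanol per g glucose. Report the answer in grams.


Theoretical ethanol yield: m_EtOH = 0.511 * m_glucose
m_EtOH = 0.511 * 442.11 = 225.9182 g

225.9182 g


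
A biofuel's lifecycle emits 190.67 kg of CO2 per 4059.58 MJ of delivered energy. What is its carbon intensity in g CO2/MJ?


CI = CO2 * 1000 / E
= 190.67 * 1000 / 4059.58
= 46.9679 g CO2/MJ

46.9679 g CO2/MJ


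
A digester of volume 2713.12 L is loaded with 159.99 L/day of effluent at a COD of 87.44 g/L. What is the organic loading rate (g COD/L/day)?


OLR = Q * S / V
= 159.99 * 87.44 / 2713.12
= 5.1563 g/L/day

5.1563 g/L/day


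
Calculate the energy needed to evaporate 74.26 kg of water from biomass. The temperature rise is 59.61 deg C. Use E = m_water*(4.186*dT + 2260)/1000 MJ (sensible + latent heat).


E = m_water * (4.186 * dT + 2260) / 1000
= 74.26 * (4.186 * 59.61 + 2260) / 1000
= 186.3575 MJ

186.3575 MJ


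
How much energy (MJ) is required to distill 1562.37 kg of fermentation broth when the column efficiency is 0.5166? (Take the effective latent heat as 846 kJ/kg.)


E = m * 846 / (eta * 1000)
= 1562.37 * 846 / (0.5166 * 1000)
= 2558.5850 MJ

2558.5850 MJ


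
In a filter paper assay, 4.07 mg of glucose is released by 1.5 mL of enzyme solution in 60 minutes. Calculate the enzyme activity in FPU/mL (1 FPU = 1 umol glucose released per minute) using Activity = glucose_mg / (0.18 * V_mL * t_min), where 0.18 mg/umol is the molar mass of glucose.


Activity = glucose_mg / (0.18 mg/umol * V_mL * t_min)
= 4.07 / (0.18 * 1.5 * 60)
= 0.2512 FPU/mL

0.2512 FPU/mL


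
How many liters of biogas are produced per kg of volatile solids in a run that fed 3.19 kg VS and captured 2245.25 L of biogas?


Y = V / VS
= 2245.25 / 3.19
= 703.8401 L/kg VS

703.8401 L/kg VS


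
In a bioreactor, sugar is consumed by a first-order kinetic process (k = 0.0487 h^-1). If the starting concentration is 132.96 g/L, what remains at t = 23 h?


S = S0 * exp(-k * t)
S = 132.96 * exp(-0.0487 * 23)
S = 43.3778 g/L

43.3778 g/L


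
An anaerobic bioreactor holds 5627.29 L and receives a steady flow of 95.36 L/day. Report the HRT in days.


HRT = V / Q
= 5627.29 / 95.36
= 59.0110 days

59.0110 days


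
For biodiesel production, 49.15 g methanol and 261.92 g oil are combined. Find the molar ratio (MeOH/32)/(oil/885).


Molar ratio = n_MeOH / n_oil = (MeOH/32) / (oil/885) = (MeOH * 885) / (32 * oil)
= (49.15 * 885) / (32 * 261.92)
= 5.1898

5.1898


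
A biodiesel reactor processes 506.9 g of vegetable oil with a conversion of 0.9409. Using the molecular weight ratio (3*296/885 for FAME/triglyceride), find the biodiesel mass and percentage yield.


m_FAME = oil * conv * (3 * 296 / 885) = oil * conv * (888/885)
= 506.9 * 0.9409 * 888 / 885
= 478.5590 g
Y = m_FAME / oil * 100 = conv * (888/885) * 100
= 0.9409 * 888 / 885 * 100
= 94.41%

478.5590 g FAME; Y = 94.41%


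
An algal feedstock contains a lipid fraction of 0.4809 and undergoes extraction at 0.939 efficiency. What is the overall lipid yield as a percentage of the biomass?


Y = lipid_content * extraction_eff * 100
= 0.4809 * 0.939 * 100
= 45.1565%

45.1565%


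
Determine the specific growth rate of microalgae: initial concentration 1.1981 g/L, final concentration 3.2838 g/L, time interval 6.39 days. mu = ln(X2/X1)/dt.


mu = ln(X2/X1) / dt
= ln(3.2838/1.1981) / 6.39
= 0.1578 per day

0.1578 per day


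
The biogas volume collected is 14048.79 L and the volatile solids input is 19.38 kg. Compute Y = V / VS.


Y = V / VS
= 14048.79 / 19.38
= 724.9118 L/kg VS

724.9118 L/kg VS


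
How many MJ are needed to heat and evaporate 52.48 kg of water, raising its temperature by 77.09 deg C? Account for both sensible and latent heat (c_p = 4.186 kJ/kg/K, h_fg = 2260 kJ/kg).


E = m_water * (4.186 * dT + 2260) / 1000
= 52.48 * (4.186 * 77.09 + 2260) / 1000
= 135.5400 MJ

135.5400 MJ


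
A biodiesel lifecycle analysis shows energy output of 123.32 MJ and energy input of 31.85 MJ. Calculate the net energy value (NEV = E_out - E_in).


NEV = E_out - E_in
= 123.32 - 31.85
= 91.4700 MJ

91.4700 MJ


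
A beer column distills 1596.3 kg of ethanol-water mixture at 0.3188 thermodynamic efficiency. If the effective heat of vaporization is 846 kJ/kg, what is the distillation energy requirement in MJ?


E = m * 846 / (eta * 1000)
= 1596.3 * 846 / (0.3188 * 1000)
= 4236.1035 MJ

4236.1035 MJ


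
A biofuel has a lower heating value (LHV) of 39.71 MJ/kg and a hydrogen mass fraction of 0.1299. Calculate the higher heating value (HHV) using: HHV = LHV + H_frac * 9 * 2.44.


HHV = LHV + H_frac * 9 * 2.44
= 39.71 + 0.1299 * 9 * 2.44
= 42.5626 MJ/kg

42.5626 MJ/kg


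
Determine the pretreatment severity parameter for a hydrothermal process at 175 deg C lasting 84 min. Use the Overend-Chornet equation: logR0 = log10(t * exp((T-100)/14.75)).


logR0 = log10(t * exp((T - 100) / 14.75))
= log10(84 * exp((175 - 100) / 14.75))
= 4.1326

4.1326


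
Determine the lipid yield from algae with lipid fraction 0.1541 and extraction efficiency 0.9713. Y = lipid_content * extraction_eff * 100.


Y = lipid_content * extraction_eff * 100
= 0.1541 * 0.9713 * 100
= 14.9677%

14.9677%


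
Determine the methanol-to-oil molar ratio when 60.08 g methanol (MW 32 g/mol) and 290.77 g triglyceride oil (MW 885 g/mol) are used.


Molar ratio = n_MeOH / n_oil = (MeOH/32) / (oil/885) = (MeOH * 885) / (32 * oil)
= (60.08 * 885) / (32 * 290.77)
= 5.7144

5.7144


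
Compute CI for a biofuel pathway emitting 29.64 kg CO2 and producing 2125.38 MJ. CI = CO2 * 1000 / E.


CI = CO2 * 1000 / E
= 29.64 * 1000 / 2125.38
= 13.9457 g CO2/MJ

13.9457 g CO2/MJ


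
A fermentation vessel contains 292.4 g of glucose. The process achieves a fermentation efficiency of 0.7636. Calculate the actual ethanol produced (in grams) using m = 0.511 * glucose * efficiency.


Actual ethanol: m = 0.511 * 292.4 * 0.7636
m = 114.0944 g

114.0944 g


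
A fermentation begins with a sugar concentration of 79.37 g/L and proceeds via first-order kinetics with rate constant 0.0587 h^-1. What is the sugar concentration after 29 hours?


S = S0 * exp(-k * t)
S = 79.37 * exp(-0.0587 * 29)
S = 14.4663 g/L

14.4663 g/L


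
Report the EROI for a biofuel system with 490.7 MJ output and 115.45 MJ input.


EROI = E_out / E_in
= 490.7 / 115.45
= 4.2503

4.2503


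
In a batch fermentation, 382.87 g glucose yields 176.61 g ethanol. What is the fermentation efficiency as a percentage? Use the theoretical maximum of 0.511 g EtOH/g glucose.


Fermentation efficiency = (actual / (0.511 * glucose)) * 100
= (176.61 / (0.511 * 382.87)) * 100
= 90.2699%

90.2699%


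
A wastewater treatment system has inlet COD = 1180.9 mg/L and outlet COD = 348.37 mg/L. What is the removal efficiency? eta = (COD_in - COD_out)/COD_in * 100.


eta = (COD_in - COD_out) / COD_in * 100
= (1180.9 - 348.37) / 1180.9 * 100
= 70.4996%

70.4996%


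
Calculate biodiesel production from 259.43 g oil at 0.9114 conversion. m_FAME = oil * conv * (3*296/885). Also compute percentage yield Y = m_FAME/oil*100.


m_FAME = oil * conv * (3 * 296 / 885) = oil * conv * (888/885)
= 259.43 * 0.9114 * 888 / 885
= 237.2460 g
Y = m_FAME / oil * 100 = conv * (888/885) * 100
= 0.9114 * 888 / 885 * 100
= 91.45%

237.2460 g FAME; Y = 91.45%


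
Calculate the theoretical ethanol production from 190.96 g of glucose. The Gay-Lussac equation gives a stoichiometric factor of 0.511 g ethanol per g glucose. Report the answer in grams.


Theoretical ethanol yield: m_EtOH = 0.511 * m_glucose
m_EtOH = 0.511 * 190.96 = 97.5806 g

97.5806 g


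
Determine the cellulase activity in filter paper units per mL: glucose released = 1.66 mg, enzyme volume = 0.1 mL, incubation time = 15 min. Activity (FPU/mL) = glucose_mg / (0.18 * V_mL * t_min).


Activity = glucose_mg / (0.18 mg/umol * V_mL * t_min)
= 1.66 / (0.18 * 0.1 * 15)
= 6.1481 FPU/mL

6.1481 FPU/mL


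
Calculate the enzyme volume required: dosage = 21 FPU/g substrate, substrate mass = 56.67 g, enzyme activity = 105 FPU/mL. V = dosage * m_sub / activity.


V = dosage * m_sub / activity
V = 21 * 56.67 / 105
V = 11.3340 mL

11.3340 mL


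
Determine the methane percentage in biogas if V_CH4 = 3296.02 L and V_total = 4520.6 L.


CH4% = V_CH4 / V_total * 100
= 3296.02 / 4520.6 * 100
= 72.9111%

72.9111%


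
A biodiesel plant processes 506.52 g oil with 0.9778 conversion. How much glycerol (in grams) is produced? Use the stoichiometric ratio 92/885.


glycerol = oil * conv * (92/885)
= 506.52 * 0.9778 * 92 / 885
= 51.4862 g

51.4862 g


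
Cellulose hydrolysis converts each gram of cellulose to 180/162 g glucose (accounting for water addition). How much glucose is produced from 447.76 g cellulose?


glucose = cellulose * 180/162
= 447.76 * 180/162
= 497.5111 g

497.5111 g


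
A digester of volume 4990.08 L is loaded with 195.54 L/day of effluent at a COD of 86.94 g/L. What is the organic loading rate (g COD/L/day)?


OLR = Q * S / V
= 195.54 * 86.94 / 4990.08
= 3.4068 g/L/day

3.4068 g/L/day


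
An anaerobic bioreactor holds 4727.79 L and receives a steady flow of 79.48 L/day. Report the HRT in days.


HRT = V / Q
= 4727.79 / 79.48
= 59.4840 days

59.4840 days


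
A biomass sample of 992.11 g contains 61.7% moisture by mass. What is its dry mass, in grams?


Wd = Ww * (1 - MC/100)
= 992.11 * (1 - 61.7/100)
= 379.9781 g

379.9781 g


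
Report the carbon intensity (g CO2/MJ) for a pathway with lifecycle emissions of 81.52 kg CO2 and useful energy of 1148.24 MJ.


CI = CO2 * 1000 / E
= 81.52 * 1000 / 1148.24
= 70.9956 g CO2/MJ

70.9956 g CO2/MJ


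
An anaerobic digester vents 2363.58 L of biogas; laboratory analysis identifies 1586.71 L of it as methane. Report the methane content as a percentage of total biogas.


CH4% = V_CH4 / V_total * 100
= 1586.71 / 2363.58 * 100
= 67.1316%

67.1316%


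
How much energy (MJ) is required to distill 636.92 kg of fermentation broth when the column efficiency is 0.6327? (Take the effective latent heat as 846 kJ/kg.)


E = m * 846 / (eta * 1000)
= 636.92 * 846 / (0.6327 * 1000)
= 851.6427 MJ

851.6427 MJ


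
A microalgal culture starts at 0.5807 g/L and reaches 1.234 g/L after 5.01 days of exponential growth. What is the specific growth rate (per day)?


mu = ln(X2/X1) / dt
= ln(1.234/0.5807) / 5.01
= 0.1505 per day

0.1505 per day


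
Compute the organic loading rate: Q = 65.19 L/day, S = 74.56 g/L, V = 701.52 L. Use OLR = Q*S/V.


OLR = Q * S / V
= 65.19 * 74.56 / 701.52
= 6.9286 g/L/day

6.9286 g/L/day


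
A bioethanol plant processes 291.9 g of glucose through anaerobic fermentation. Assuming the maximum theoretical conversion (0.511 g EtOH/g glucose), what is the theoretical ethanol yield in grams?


Theoretical ethanol yield: m_EtOH = 0.511 * m_glucose
m_EtOH = 0.511 * 291.9 = 149.1609 g

149.1609 g


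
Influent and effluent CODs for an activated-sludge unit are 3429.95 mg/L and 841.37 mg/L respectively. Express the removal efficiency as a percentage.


eta = (COD_in - COD_out) / COD_in * 100
= (3429.95 - 841.37) / 3429.95 * 100
= 75.4699%

75.4699%


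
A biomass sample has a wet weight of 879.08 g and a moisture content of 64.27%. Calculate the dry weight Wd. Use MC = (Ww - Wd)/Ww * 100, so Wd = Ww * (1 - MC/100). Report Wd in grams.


Wd = Ww * (1 - MC/100)
= 879.08 * (1 - 64.27/100)
= 314.0953 g

314.0953 g


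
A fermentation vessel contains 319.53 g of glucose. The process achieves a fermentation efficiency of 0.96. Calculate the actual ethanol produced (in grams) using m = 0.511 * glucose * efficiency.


Actual ethanol: m = 0.511 * 319.53 * 0.96
m = 156.7486 g

156.7486 g


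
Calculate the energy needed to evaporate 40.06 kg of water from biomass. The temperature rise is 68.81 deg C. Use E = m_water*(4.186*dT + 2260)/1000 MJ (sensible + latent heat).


E = m_water * (4.186 * dT + 2260) / 1000
= 40.06 * (4.186 * 68.81 + 2260) / 1000
= 102.0744 MJ

102.0744 MJ


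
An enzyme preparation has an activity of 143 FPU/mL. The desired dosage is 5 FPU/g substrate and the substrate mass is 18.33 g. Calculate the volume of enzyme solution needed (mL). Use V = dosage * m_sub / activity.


V = dosage * m_sub / activity
V = 5 * 18.33 / 143
V = 0.6409 mL

0.6409 mL


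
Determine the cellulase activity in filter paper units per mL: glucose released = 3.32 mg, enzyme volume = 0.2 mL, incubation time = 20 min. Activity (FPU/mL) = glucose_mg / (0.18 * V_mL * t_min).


Activity = glucose_mg / (0.18 mg/umol * V_mL * t_min)
= 3.32 / (0.18 * 0.2 * 20)
= 4.6111 FPU/mL

4.6111 FPU/mL


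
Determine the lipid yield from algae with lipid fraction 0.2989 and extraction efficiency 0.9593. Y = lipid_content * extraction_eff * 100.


Y = lipid_content * extraction_eff * 100
= 0.2989 * 0.9593 * 100
= 28.6735%

28.6735%


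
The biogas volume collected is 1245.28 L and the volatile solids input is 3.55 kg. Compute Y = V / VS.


Y = V / VS
= 1245.28 / 3.55
= 350.7831 L/kg VS

350.7831 L/kg VS


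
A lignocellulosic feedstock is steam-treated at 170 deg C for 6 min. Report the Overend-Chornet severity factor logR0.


logR0 = log10(t * exp((T - 100) / 14.75))
= log10(6 * exp((170 - 100) / 14.75))
= 2.8392

2.8392


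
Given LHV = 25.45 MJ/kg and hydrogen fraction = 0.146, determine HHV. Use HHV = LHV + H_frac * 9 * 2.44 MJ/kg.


HHV = LHV + H_frac * 9 * 2.44
= 25.45 + 0.146 * 9 * 2.44
= 28.6562 MJ/kg

28.6562 MJ/kg


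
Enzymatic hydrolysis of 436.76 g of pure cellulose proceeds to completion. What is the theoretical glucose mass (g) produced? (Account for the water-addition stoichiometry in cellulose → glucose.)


glucose = cellulose * 180/162
= 436.76 * 180/162
= 485.2889 g

485.2889 g


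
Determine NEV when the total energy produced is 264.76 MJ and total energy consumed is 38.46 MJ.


NEV = E_out - E_in
= 264.76 - 38.46
= 226.3000 MJ

226.3000 MJ


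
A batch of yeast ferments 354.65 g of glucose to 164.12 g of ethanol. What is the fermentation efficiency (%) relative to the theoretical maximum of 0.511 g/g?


Fermentation efficiency = (actual / (0.511 * glucose)) * 100
= (164.12 / (0.511 * 354.65)) * 100
= 90.5609%

90.5609%


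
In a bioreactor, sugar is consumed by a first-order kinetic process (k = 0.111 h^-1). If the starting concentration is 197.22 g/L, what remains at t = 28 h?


S = S0 * exp(-k * t)
S = 197.22 * exp(-0.111 * 28)
S = 8.8138 g/L

8.8138 g/L


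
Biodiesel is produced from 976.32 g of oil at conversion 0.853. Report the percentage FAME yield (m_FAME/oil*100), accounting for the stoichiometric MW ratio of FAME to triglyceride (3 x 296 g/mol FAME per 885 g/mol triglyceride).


m_FAME = oil * conv * (3 * 296 / 885) = oil * conv * (888/885)
= 976.32 * 0.853 * 888 / 885
= 835.6240 g
Y = m_FAME / oil * 100 = conv * (888/885) * 100
= 0.853 * 888 / 885 * 100
= 85.59%

85.59%


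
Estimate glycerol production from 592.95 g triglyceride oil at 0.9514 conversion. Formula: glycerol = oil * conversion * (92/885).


glycerol = oil * conv * (92/885)
= 592.95 * 0.9514 * 92 / 885
= 58.6443 g

58.6443 g


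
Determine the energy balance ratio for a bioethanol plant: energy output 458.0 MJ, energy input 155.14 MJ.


EROI = E_out / E_in
= 458.0 / 155.14
= 2.9522

2.9522


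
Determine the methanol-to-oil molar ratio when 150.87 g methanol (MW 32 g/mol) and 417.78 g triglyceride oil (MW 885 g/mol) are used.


Molar ratio = n_MeOH / n_oil = (MeOH/32) / (oil/885) = (MeOH * 885) / (32 * oil)
= (150.87 * 885) / (32 * 417.78)
= 9.9873

9.9873


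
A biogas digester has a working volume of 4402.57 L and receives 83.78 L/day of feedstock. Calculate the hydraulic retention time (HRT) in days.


HRT = V / Q
= 4402.57 / 83.78
= 52.5492 days

52.5492 days


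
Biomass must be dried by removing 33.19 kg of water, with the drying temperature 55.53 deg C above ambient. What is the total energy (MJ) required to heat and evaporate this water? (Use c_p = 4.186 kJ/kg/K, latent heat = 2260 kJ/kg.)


E = m_water * (4.186 * dT + 2260) / 1000
= 33.19 * (4.186 * 55.53 + 2260) / 1000
= 82.7244 MJ

82.7244 MJ


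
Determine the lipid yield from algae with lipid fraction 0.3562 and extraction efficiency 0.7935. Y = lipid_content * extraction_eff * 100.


Y = lipid_content * extraction_eff * 100
= 0.3562 * 0.7935 * 100
= 28.2645%

28.2645%


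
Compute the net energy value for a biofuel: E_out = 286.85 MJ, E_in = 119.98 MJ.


NEV = E_out - E_in
= 286.85 - 119.98
= 166.8700 MJ

166.8700 MJ


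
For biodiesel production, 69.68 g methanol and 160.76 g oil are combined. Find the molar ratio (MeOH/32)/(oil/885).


Molar ratio = n_MeOH / n_oil = (MeOH/32) / (oil/885) = (MeOH * 885) / (32 * oil)
= (69.68 * 885) / (32 * 160.76)
= 11.9874

11.9874


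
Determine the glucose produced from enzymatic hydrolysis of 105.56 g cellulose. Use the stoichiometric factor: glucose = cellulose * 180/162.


glucose = cellulose * 180/162
= 105.56 * 180/162
= 117.2889 g

117.2889 g


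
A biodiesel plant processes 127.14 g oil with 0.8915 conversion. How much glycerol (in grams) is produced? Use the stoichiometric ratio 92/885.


glycerol = oil * conv * (92/885)
= 127.14 * 0.8915 * 92 / 885
= 11.7828 g

11.7828 g


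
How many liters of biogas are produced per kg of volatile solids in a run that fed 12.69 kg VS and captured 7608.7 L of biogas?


Y = V / VS
= 7608.7 / 12.69
= 599.5823 L/kg VS

599.5823 L/kg VS


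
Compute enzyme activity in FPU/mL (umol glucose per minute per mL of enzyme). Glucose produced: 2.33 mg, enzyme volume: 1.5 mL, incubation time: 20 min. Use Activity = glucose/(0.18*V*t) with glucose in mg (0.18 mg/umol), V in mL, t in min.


Activity = glucose_mg / (0.18 mg/umol * V_mL * t_min)
= 2.33 / (0.18 * 1.5 * 20)
= 0.4315 FPU/mL

0.4315 FPU/mL


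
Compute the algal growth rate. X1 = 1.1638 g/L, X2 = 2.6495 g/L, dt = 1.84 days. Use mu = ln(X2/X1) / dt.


mu = ln(X2/X1) / dt
= ln(2.6495/1.1638) / 1.84
= 0.4471 per day

0.4471 per day


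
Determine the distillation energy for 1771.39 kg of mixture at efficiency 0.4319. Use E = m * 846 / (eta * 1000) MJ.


E = m * 846 / (eta * 1000)
= 1771.39 * 846 / (0.4319 * 1000)
= 3469.7753 MJ

3469.7753 MJ


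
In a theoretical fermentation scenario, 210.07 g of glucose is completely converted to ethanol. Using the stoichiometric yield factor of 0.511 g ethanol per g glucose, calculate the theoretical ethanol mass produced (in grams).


Theoretical ethanol yield: m_EtOH = 0.511 * m_glucose
m_EtOH = 0.511 * 210.07 = 107.3458 g

107.3458 g


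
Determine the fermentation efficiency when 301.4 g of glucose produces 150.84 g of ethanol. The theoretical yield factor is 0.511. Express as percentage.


Fermentation efficiency = (actual / (0.511 * glucose)) * 100
= (150.84 / (0.511 * 301.4)) * 100
= 97.9383%

97.9383%


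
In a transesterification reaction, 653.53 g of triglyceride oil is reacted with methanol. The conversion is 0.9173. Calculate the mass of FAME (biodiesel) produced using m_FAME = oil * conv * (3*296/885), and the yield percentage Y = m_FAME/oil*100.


m_FAME = oil * conv * (3 * 296 / 885) = oil * conv * (888/885)
= 653.53 * 0.9173 * 888 / 885
= 601.5152 g
Y = m_FAME / oil * 100 = conv * (888/885) * 100
= 0.9173 * 888 / 885 * 100
= 92.04%

601.5152 g FAME; Y = 92.04%


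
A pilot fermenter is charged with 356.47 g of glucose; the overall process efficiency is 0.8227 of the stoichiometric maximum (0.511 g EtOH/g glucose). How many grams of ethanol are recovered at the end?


Actual ethanol: m = 0.511 * 356.47 * 0.8227
m = 149.8599 g

149.8599 g


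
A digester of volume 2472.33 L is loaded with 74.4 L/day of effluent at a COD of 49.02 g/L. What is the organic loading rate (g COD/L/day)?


OLR = Q * S / V
= 74.4 * 49.02 / 2472.33
= 1.4752 g/L/day

1.4752 g/L/day


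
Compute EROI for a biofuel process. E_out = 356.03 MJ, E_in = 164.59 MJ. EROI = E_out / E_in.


EROI = E_out / E_in
= 356.03 / 164.59
= 2.1631

2.1631


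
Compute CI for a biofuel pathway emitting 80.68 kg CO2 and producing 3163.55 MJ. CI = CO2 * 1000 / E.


CI = CO2 * 1000 / E
= 80.68 * 1000 / 3163.55
= 25.5030 g CO2/MJ

25.5030 g CO2/MJ


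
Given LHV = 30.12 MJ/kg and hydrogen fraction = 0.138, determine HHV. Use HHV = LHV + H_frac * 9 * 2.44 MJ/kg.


HHV = LHV + H_frac * 9 * 2.44
= 30.12 + 0.138 * 9 * 2.44
= 33.1505 MJ/kg

33.1505 MJ/kg
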